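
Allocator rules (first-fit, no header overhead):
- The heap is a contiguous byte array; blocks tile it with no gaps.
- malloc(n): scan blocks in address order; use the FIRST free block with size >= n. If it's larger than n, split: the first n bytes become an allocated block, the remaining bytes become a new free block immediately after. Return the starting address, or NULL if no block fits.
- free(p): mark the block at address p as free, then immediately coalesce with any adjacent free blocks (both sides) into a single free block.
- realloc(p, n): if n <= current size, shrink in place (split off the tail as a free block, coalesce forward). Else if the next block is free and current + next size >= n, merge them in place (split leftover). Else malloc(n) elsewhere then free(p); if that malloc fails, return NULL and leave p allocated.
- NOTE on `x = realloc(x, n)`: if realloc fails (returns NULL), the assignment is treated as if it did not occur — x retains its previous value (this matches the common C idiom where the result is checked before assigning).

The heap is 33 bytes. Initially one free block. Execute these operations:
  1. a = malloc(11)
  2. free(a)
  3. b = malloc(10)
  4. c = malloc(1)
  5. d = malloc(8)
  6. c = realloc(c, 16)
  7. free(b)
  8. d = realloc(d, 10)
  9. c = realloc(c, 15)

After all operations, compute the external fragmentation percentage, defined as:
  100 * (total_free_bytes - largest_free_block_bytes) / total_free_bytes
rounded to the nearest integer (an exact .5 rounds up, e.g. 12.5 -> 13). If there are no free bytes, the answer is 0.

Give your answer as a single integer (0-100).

Op 1: a = malloc(11) -> a = 0; heap: [0-10 ALLOC][11-32 FREE]
Op 2: free(a) -> (freed a); heap: [0-32 FREE]
Op 3: b = malloc(10) -> b = 0; heap: [0-9 ALLOC][10-32 FREE]
Op 4: c = malloc(1) -> c = 10; heap: [0-9 ALLOC][10-10 ALLOC][11-32 FREE]
Op 5: d = malloc(8) -> d = 11; heap: [0-9 ALLOC][10-10 ALLOC][11-18 ALLOC][19-32 FREE]
Op 6: c = realloc(c, 16) -> NULL (c unchanged); heap: [0-9 ALLOC][10-10 ALLOC][11-18 ALLOC][19-32 FREE]
Op 7: free(b) -> (freed b); heap: [0-9 FREE][10-10 ALLOC][11-18 ALLOC][19-32 FREE]
Op 8: d = realloc(d, 10) -> d = 11; heap: [0-9 FREE][10-10 ALLOC][11-20 ALLOC][21-32 FREE]
Op 9: c = realloc(c, 15) -> NULL (c unchanged); heap: [0-9 FREE][10-10 ALLOC][11-20 ALLOC][21-32 FREE]
Free blocks: [10 12] total_free=22 largest=12 -> 100*(22-12)/22 = 1000/22 ≈ 45.455 -> rounds to 45

Answer: 45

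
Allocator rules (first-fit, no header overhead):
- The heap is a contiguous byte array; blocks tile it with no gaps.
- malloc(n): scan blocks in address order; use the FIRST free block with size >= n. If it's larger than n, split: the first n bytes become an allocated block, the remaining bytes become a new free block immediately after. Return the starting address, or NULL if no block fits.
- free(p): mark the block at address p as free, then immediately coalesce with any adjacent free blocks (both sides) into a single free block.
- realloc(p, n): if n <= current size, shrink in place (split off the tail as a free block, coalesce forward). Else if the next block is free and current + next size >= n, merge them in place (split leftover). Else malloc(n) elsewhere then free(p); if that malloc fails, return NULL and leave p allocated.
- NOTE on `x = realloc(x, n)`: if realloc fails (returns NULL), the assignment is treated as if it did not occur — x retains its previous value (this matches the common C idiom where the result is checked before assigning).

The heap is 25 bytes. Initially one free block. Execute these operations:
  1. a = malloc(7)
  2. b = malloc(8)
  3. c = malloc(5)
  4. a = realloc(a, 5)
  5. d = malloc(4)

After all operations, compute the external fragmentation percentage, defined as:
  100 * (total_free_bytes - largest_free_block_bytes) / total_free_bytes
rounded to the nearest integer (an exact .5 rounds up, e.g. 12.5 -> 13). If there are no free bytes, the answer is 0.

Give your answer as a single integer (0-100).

Op 1: a = malloc(7) -> a = 0; heap: [0-6 ALLOC][7-24 FREE]
Op 2: b = malloc(8) -> b = 7; heap: [0-6 ALLOC][7-14 ALLOC][15-24 FREE]
Op 3: c = malloc(5) -> c = 15; heap: [0-6 ALLOC][7-14 ALLOC][15-19 ALLOC][20-24 FREE]
Op 4: a = realloc(a, 5) -> a = 0; heap: [0-4 ALLOC][5-6 FREE][7-14 ALLOC][15-19 ALLOC][20-24 FREE]
Op 5: d = malloc(4) -> d = 20; heap: [0-4 ALLOC][5-6 FREE][7-14 ALLOC][15-19 ALLOC][20-23 ALLOC][24-24 FREE]
Free blocks: [2 1] total_free=3 largest=2 -> 100*(3-2)/3 = 100/3 ≈ 33.333 -> rounds to 33

Answer: 33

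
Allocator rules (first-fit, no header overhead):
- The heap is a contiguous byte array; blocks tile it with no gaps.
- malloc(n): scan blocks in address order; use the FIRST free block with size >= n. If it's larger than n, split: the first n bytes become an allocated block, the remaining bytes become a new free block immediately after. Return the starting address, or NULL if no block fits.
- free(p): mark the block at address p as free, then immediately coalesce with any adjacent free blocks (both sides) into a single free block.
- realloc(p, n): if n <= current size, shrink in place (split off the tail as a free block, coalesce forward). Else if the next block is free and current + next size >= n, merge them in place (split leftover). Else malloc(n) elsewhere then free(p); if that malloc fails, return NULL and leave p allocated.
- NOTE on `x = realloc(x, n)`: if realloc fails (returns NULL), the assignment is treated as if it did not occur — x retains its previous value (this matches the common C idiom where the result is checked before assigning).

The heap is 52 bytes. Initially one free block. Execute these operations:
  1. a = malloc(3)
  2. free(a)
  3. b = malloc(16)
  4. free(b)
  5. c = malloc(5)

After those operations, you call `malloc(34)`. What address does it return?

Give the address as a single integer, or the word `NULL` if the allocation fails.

Answer: 5

Derivation:
Op 1: a = malloc(3) -> a = 0; heap: [0-2 ALLOC][3-51 FREE]
Op 2: free(a) -> (freed a); heap: [0-51 FREE]
Op 3: b = malloc(16) -> b = 0; heap: [0-15 ALLOC][16-51 FREE]
Op 4: free(b) -> (freed b); heap: [0-51 FREE]
Op 5: c = malloc(5) -> c = 0; heap: [0-4 ALLOC][5-51 FREE]
malloc(34): first-fit scan over [0-4 ALLOC][5-51 FREE] -> 5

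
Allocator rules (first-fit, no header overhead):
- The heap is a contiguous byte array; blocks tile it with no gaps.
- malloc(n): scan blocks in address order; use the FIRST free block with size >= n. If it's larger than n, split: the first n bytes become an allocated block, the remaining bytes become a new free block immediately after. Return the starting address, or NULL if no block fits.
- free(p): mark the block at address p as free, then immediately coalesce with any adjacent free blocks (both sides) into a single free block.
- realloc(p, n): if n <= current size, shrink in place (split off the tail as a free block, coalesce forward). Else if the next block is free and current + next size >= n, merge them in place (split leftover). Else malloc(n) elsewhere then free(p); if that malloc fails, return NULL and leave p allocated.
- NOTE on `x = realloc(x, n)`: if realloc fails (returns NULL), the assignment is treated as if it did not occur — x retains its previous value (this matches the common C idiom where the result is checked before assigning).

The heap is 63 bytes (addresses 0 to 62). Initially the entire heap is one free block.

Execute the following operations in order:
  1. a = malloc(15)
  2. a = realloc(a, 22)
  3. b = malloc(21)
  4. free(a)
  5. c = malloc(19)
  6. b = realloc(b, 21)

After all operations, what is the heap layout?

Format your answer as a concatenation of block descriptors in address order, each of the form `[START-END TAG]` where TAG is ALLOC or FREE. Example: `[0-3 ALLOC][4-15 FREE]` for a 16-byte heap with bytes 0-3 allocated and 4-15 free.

Op 1: a = malloc(15) -> a = 0; heap: [0-14 ALLOC][15-62 FREE]
Op 2: a = realloc(a, 22) -> a = 0; heap: [0-21 ALLOC][22-62 FREE]
Op 3: b = malloc(21) -> b = 22; heap: [0-21 ALLOC][22-42 ALLOC][43-62 FREE]
Op 4: free(a) -> (freed a); heap: [0-21 FREE][22-42 ALLOC][43-62 FREE]
Op 5: c = malloc(19) -> c = 0; heap: [0-18 ALLOC][19-21 FREE][22-42 ALLOC][43-62 FREE]
Op 6: b = realloc(b, 21) -> b = 22; heap: [0-18 ALLOC][19-21 FREE][22-42 ALLOC][43-62 FREE]

Answer: [0-18 ALLOC][19-21 FREE][22-42 ALLOC][43-62 FREE]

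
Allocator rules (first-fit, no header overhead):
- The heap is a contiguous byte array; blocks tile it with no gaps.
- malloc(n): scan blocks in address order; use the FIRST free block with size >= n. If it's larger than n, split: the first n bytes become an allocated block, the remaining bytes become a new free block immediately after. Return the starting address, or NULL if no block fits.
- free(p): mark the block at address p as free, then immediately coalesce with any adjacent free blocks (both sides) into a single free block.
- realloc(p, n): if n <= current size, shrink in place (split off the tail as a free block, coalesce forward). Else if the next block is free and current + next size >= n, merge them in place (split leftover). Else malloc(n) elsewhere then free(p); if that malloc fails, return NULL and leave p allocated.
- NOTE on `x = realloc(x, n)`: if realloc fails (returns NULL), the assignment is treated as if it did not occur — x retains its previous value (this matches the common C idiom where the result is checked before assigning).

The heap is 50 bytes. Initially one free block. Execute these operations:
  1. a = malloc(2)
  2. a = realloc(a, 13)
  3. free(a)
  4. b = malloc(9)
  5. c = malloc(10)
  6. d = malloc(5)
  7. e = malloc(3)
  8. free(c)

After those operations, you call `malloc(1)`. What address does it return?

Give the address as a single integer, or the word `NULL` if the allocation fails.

Answer: 9

Derivation:
Op 1: a = malloc(2) -> a = 0; heap: [0-1 ALLOC][2-49 FREE]
Op 2: a = realloc(a, 13) -> a = 0; heap: [0-12 ALLOC][13-49 FREE]
Op 3: free(a) -> (freed a); heap: [0-49 FREE]
Op 4: b = malloc(9) -> b = 0; heap: [0-8 ALLOC][9-49 FREE]
Op 5: c = malloc(10) -> c = 9; heap: [0-8 ALLOC][9-18 ALLOC][19-49 FREE]
Op 6: d = malloc(5) -> d = 19; heap: [0-8 ALLOC][9-18 ALLOC][19-23 ALLOC][24-49 FREE]
Op 7: e = malloc(3) -> e = 24; heap: [0-8 ALLOC][9-18 ALLOC][19-23 ALLOC][24-26 ALLOC][27-49 FREE]
Op 8: free(c) -> (freed c); heap: [0-8 ALLOC][9-18 FREE][19-23 ALLOC][24-26 ALLOC][27-49 FREE]
malloc(1): first-fit scan over [0-8 ALLOC][9-18 FREE][19-23 ALLOC][24-26 ALLOC][27-49 FREE] -> 9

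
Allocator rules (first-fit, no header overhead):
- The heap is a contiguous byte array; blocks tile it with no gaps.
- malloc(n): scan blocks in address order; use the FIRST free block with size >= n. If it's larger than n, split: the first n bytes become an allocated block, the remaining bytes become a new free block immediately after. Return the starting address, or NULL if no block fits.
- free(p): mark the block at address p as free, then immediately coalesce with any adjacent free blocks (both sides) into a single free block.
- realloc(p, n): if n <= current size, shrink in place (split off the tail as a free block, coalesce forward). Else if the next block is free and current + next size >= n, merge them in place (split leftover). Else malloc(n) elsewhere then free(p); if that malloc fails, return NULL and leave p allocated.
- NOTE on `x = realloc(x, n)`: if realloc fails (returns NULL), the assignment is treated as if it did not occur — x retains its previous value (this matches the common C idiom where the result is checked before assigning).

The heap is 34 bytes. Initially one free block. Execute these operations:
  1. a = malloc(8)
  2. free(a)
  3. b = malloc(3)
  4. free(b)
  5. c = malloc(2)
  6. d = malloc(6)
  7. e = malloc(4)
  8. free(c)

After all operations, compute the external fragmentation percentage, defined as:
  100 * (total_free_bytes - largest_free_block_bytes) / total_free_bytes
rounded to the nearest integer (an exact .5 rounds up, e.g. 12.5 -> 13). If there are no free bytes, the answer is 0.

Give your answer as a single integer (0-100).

Answer: 8

Derivation:
Op 1: a = malloc(8) -> a = 0; heap: [0-7 ALLOC][8-33 FREE]
Op 2: free(a) -> (freed a); heap: [0-33 FREE]
Op 3: b = malloc(3) -> b = 0; heap: [0-2 ALLOC][3-33 FREE]
Op 4: free(b) -> (freed b); heap: [0-33 FREE]
Op 5: c = malloc(2) -> c = 0; heap: [0-1 ALLOC][2-33 FREE]
Op 6: d = malloc(6) -> d = 2; heap: [0-1 ALLOC][2-7 ALLOC][8-33 FREE]
Op 7: e = malloc(4) -> e = 8; heap: [0-1 ALLOC][2-7 ALLOC][8-11 ALLOC][12-33 FREE]
Op 8: free(c) -> (freed c); heap: [0-1 FREE][2-7 ALLOC][8-11 ALLOC][12-33 FREE]
Free blocks: [2 22] total_free=24 largest=22 -> 100*(24-22)/24 = 200/24 ≈ 8.333 -> rounds to 8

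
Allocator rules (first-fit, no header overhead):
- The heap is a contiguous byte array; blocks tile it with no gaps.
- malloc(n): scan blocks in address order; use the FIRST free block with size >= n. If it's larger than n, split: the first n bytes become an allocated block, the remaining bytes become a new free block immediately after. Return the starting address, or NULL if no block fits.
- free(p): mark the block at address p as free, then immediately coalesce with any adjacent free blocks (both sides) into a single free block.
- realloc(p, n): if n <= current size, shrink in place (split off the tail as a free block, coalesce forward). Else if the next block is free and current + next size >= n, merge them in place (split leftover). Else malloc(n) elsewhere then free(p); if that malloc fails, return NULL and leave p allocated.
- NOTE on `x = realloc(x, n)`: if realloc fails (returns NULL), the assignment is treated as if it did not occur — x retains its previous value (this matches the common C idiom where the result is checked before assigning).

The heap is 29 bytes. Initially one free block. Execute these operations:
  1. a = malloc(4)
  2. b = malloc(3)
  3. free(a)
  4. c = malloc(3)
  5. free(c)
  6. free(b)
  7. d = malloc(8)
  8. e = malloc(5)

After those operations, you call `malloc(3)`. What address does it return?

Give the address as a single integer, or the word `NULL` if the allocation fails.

Answer: 13

Derivation:
Op 1: a = malloc(4) -> a = 0; heap: [0-3 ALLOC][4-28 FREE]
Op 2: b = malloc(3) -> b = 4; heap: [0-3 ALLOC][4-6 ALLOC][7-28 FREE]
Op 3: free(a) -> (freed a); heap: [0-3 FREE][4-6 ALLOC][7-28 FREE]
Op 4: c = malloc(3) -> c = 0; heap: [0-2 ALLOC][3-3 FREE][4-6 ALLOC][7-28 FREE]
Op 5: free(c) -> (freed c); heap: [0-3 FREE][4-6 ALLOC][7-28 FREE]
Op 6: free(b) -> (freed b); heap: [0-28 FREE]
Op 7: d = malloc(8) -> d = 0; heap: [0-7 ALLOC][8-28 FREE]
Op 8: e = malloc(5) -> e = 8; heap: [0-7 ALLOC][8-12 ALLOC][13-28 FREE]
malloc(3): first-fit scan over [0-7 ALLOC][8-12 ALLOC][13-28 FREE] -> 13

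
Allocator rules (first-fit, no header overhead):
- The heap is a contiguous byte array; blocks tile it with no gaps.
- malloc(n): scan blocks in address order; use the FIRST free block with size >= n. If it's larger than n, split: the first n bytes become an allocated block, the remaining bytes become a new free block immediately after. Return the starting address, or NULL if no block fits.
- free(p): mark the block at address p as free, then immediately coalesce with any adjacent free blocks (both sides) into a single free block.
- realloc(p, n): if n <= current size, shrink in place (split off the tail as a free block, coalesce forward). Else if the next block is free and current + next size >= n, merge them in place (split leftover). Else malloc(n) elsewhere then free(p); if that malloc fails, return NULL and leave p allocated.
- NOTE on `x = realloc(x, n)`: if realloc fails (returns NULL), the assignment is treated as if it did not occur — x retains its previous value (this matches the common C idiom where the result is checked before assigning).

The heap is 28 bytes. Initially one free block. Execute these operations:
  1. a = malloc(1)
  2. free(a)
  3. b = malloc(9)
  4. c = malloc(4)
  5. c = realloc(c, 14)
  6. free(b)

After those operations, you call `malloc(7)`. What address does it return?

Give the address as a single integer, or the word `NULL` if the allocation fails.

Op 1: a = malloc(1) -> a = 0; heap: [0-0 ALLOC][1-27 FREE]
Op 2: free(a) -> (freed a); heap: [0-27 FREE]
Op 3: b = malloc(9) -> b = 0; heap: [0-8 ALLOC][9-27 FREE]
Op 4: c = malloc(4) -> c = 9; heap: [0-8 ALLOC][9-12 ALLOC][13-27 FREE]
Op 5: c = realloc(c, 14) -> c = 9; heap: [0-8 ALLOC][9-22 ALLOC][23-27 FREE]
Op 6: free(b) -> (freed b); heap: [0-8 FREE][9-22 ALLOC][23-27 FREE]
malloc(7): first-fit scan over [0-8 FREE][9-22 ALLOC][23-27 FREE] -> 0

Answer: 0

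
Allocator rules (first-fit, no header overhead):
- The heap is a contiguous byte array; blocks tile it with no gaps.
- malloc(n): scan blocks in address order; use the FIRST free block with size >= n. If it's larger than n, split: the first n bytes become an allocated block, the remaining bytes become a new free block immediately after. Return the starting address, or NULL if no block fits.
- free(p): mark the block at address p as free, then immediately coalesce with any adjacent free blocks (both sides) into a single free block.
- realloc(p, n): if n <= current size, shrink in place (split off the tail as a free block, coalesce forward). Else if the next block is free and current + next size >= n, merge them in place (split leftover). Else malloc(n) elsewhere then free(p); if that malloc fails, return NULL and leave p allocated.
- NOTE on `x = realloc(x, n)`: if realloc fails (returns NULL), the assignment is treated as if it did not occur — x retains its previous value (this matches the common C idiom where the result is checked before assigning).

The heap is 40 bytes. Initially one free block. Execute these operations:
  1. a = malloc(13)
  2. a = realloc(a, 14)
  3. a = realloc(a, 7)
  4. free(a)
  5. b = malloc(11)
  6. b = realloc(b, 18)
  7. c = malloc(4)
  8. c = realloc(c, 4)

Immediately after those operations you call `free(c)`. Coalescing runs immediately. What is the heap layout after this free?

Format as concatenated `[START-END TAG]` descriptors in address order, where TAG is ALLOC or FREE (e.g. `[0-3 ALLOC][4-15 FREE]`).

Op 1: a = malloc(13) -> a = 0; heap: [0-12 ALLOC][13-39 FREE]
Op 2: a = realloc(a, 14) -> a = 0; heap: [0-13 ALLOC][14-39 FREE]
Op 3: a = realloc(a, 7) -> a = 0; heap: [0-6 ALLOC][7-39 FREE]
Op 4: free(a) -> (freed a); heap: [0-39 FREE]
Op 5: b = malloc(11) -> b = 0; heap: [0-10 ALLOC][11-39 FREE]
Op 6: b = realloc(b, 18) -> b = 0; heap: [0-17 ALLOC][18-39 FREE]
Op 7: c = malloc(4) -> c = 18; heap: [0-17 ALLOC][18-21 ALLOC][22-39 FREE]
Op 8: c = realloc(c, 4) -> c = 18; heap: [0-17 ALLOC][18-21 ALLOC][22-39 FREE]
free(c): c = 18 -> block [18-21 ALLOC]; mark free, coalesce with adjacent free neighbors -> [0-17 ALLOC][18-39 FREE]

Answer: [0-17 ALLOC][18-39 FREE]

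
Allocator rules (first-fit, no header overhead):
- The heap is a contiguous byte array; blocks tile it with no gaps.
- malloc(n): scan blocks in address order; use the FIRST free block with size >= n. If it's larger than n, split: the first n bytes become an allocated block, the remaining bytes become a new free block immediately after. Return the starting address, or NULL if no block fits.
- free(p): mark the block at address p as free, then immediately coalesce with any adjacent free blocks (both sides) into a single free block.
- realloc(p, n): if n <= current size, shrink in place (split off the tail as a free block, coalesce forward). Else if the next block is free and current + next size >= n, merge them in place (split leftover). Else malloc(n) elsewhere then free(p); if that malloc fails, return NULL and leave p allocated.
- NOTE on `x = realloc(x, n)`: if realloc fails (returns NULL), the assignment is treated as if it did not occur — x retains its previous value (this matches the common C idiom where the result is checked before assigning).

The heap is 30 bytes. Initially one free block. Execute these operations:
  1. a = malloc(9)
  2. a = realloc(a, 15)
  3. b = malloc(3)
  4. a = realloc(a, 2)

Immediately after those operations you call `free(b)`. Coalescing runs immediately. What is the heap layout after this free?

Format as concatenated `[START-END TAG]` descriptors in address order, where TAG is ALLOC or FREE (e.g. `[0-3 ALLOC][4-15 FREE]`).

Op 1: a = malloc(9) -> a = 0; heap: [0-8 ALLOC][9-29 FREE]
Op 2: a = realloc(a, 15) -> a = 0; heap: [0-14 ALLOC][15-29 FREE]
Op 3: b = malloc(3) -> b = 15; heap: [0-14 ALLOC][15-17 ALLOC][18-29 FREE]
Op 4: a = realloc(a, 2) -> a = 0; heap: [0-1 ALLOC][2-14 FREE][15-17 ALLOC][18-29 FREE]
free(b): b = 15 -> block [15-17 ALLOC]; mark free, coalesce with adjacent free neighbors -> [0-1 ALLOC][2-29 FREE]

Answer: [0-1 ALLOC][2-29 FREE]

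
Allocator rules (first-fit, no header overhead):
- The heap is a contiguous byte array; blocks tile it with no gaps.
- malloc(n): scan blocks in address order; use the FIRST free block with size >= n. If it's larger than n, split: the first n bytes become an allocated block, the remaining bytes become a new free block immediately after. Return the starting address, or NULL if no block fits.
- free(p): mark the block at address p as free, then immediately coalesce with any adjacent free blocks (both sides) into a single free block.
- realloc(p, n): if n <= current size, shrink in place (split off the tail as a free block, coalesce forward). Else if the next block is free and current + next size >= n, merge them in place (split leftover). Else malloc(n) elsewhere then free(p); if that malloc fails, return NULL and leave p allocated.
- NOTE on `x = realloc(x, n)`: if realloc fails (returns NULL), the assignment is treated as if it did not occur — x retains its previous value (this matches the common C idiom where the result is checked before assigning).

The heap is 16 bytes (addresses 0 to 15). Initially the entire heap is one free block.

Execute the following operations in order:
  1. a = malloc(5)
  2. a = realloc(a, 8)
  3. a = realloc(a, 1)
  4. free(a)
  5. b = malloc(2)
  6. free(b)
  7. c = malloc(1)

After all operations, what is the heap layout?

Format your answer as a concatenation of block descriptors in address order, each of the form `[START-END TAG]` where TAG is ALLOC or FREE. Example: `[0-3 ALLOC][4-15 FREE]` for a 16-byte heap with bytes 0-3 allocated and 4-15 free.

Answer: [0-0 ALLOC][1-15 FREE]

Derivation:
Op 1: a = malloc(5) -> a = 0; heap: [0-4 ALLOC][5-15 FREE]
Op 2: a = realloc(a, 8) -> a = 0; heap: [0-7 ALLOC][8-15 FREE]
Op 3: a = realloc(a, 1) -> a = 0; heap: [0-0 ALLOC][1-15 FREE]
Op 4: free(a) -> (freed a); heap: [0-15 FREE]
Op 5: b = malloc(2) -> b = 0; heap: [0-1 ALLOC][2-15 FREE]
Op 6: free(b) -> (freed b); heap: [0-15 FREE]
Op 7: c = malloc(1) -> c = 0; heap: [0-0 ALLOC][1-15 FREE]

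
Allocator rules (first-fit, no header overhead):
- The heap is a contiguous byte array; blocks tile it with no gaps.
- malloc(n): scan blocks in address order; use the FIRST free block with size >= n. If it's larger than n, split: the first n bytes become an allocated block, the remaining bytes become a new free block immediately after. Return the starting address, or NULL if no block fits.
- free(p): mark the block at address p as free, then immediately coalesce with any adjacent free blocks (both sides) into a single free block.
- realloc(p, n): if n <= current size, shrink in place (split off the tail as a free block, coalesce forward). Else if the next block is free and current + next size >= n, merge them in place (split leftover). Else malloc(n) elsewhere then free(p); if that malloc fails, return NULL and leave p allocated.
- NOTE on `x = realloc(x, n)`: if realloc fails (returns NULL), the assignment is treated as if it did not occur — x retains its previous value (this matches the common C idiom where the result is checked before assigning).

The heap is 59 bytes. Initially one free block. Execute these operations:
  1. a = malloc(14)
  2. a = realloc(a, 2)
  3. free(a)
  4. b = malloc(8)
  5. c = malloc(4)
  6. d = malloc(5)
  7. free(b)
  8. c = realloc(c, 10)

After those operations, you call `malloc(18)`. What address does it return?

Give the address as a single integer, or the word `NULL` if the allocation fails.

Answer: 27

Derivation:
Op 1: a = malloc(14) -> a = 0; heap: [0-13 ALLOC][14-58 FREE]
Op 2: a = realloc(a, 2) -> a = 0; heap: [0-1 ALLOC][2-58 FREE]
Op 3: free(a) -> (freed a); heap: [0-58 FREE]
Op 4: b = malloc(8) -> b = 0; heap: [0-7 ALLOC][8-58 FREE]
Op 5: c = malloc(4) -> c = 8; heap: [0-7 ALLOC][8-11 ALLOC][12-58 FREE]
Op 6: d = malloc(5) -> d = 12; heap: [0-7 ALLOC][8-11 ALLOC][12-16 ALLOC][17-58 FREE]
Op 7: free(b) -> (freed b); heap: [0-7 FREE][8-11 ALLOC][12-16 ALLOC][17-58 FREE]
Op 8: c = realloc(c, 10) -> c = 17; heap: [0-11 FREE][12-16 ALLOC][17-26 ALLOC][27-58 FREE]
malloc(18): first-fit scan over [0-11 FREE][12-16 ALLOC][17-26 ALLOC][27-58 FREE] -> 27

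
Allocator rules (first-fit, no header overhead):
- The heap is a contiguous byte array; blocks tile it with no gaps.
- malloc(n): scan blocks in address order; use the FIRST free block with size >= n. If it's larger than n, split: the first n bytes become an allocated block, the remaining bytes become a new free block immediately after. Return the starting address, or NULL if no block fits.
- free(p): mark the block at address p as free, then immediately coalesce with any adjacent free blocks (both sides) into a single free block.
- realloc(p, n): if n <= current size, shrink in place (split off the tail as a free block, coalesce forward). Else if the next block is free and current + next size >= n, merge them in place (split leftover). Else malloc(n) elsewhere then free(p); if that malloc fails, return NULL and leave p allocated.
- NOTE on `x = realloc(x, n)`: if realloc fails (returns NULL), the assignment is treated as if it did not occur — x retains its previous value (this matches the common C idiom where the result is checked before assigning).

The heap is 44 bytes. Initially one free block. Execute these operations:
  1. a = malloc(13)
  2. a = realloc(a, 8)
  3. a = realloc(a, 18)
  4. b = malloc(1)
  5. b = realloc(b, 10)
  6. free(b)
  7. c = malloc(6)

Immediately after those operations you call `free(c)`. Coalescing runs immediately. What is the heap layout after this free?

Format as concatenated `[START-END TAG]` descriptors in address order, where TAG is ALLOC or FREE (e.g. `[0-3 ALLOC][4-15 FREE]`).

Answer: [0-17 ALLOC][18-43 FREE]

Derivation:
Op 1: a = malloc(13) -> a = 0; heap: [0-12 ALLOC][13-43 FREE]
Op 2: a = realloc(a, 8) -> a = 0; heap: [0-7 ALLOC][8-43 FREE]
Op 3: a = realloc(a, 18) -> a = 0; heap: [0-17 ALLOC][18-43 FREE]
Op 4: b = malloc(1) -> b = 18; heap: [0-17 ALLOC][18-18 ALLOC][19-43 FREE]
Op 5: b = realloc(b, 10) -> b = 18; heap: [0-17 ALLOC][18-27 ALLOC][28-43 FREE]
Op 6: free(b) -> (freed b); heap: [0-17 ALLOC][18-43 FREE]
Op 7: c = malloc(6) -> c = 18; heap: [0-17 ALLOC][18-23 ALLOC][24-43 FREE]
free(c): c = 18 -> block [18-23 ALLOC]; mark free, coalesce with adjacent free neighbors -> [0-17 ALLOC][18-43 FREE]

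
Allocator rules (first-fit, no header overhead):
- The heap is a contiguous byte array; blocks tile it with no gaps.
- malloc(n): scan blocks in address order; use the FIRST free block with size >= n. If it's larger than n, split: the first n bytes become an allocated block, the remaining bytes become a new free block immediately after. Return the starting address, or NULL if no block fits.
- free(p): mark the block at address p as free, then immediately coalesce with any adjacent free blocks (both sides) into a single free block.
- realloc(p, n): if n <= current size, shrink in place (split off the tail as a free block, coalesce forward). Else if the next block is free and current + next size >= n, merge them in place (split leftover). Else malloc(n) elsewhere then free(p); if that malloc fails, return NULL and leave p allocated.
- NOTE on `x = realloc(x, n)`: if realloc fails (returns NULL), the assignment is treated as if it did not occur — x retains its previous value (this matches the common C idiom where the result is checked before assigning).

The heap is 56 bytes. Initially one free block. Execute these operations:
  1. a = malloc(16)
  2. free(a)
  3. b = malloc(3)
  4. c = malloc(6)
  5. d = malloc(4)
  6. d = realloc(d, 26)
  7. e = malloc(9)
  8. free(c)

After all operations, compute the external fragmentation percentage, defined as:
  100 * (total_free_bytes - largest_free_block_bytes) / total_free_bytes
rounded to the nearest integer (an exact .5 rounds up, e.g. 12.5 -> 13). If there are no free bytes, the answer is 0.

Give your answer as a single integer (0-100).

Answer: 33

Derivation:
Op 1: a = malloc(16) -> a = 0; heap: [0-15 ALLOC][16-55 FREE]
Op 2: free(a) -> (freed a); heap: [0-55 FREE]
Op 3: b = malloc(3) -> b = 0; heap: [0-2 ALLOC][3-55 FREE]
Op 4: c = malloc(6) -> c = 3; heap: [0-2 ALLOC][3-8 ALLOC][9-55 FREE]
Op 5: d = malloc(4) -> d = 9; heap: [0-2 ALLOC][3-8 ALLOC][9-12 ALLOC][13-55 FREE]
Op 6: d = realloc(d, 26) -> d = 9; heap: [0-2 ALLOC][3-8 ALLOC][9-34 ALLOC][35-55 FREE]
Op 7: e = malloc(9) -> e = 35; heap: [0-2 ALLOC][3-8 ALLOC][9-34 ALLOC][35-43 ALLOC][44-55 FREE]
Op 8: free(c) -> (freed c); heap: [0-2 ALLOC][3-8 FREE][9-34 ALLOC][35-43 ALLOC][44-55 FREE]
Free blocks: [6 12] total_free=18 largest=12 -> 100*(18-12)/18 = 600/18 ≈ 33.333 -> rounds to 33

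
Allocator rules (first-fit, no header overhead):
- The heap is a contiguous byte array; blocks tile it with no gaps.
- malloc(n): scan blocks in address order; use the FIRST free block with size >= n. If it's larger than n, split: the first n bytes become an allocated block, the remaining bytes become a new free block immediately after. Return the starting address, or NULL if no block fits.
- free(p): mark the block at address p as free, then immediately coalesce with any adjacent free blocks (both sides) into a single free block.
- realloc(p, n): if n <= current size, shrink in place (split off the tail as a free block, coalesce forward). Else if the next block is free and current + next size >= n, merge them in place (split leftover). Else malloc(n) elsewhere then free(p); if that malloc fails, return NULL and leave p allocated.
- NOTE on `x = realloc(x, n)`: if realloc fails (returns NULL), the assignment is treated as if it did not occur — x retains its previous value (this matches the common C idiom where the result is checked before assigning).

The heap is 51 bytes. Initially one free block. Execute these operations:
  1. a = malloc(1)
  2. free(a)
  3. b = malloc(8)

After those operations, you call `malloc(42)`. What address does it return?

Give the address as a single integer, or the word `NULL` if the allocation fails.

Op 1: a = malloc(1) -> a = 0; heap: [0-0 ALLOC][1-50 FREE]
Op 2: free(a) -> (freed a); heap: [0-50 FREE]
Op 3: b = malloc(8) -> b = 0; heap: [0-7 ALLOC][8-50 FREE]
malloc(42): first-fit scan over [0-7 ALLOC][8-50 FREE] -> 8

Answer: 8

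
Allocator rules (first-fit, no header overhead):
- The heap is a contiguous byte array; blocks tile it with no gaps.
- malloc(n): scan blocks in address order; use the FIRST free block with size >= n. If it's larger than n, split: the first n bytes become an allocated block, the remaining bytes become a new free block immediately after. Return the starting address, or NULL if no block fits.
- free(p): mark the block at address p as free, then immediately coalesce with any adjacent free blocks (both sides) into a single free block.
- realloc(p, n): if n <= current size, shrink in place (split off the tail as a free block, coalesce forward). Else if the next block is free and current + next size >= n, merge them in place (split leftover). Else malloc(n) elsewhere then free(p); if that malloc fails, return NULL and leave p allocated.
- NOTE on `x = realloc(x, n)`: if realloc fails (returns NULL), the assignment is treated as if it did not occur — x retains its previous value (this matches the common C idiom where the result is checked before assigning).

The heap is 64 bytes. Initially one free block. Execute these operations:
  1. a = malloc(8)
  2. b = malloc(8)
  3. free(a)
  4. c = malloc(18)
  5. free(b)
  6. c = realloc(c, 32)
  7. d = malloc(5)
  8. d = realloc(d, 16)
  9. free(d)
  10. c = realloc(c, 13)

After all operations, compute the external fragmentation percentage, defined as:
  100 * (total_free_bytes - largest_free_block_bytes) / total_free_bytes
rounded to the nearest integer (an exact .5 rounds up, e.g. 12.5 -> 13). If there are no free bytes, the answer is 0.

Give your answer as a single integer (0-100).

Answer: 31

Derivation:
Op 1: a = malloc(8) -> a = 0; heap: [0-7 ALLOC][8-63 FREE]
Op 2: b = malloc(8) -> b = 8; heap: [0-7 ALLOC][8-15 ALLOC][16-63 FREE]
Op 3: free(a) -> (freed a); heap: [0-7 FREE][8-15 ALLOC][16-63 FREE]
Op 4: c = malloc(18) -> c = 16; heap: [0-7 FREE][8-15 ALLOC][16-33 ALLOC][34-63 FREE]
Op 5: free(b) -> (freed b); heap: [0-15 FREE][16-33 ALLOC][34-63 FREE]
Op 6: c = realloc(c, 32) -> c = 16; heap: [0-15 FREE][16-47 ALLOC][48-63 FREE]
Op 7: d = malloc(5) -> d = 0; heap: [0-4 ALLOC][5-15 FREE][16-47 ALLOC][48-63 FREE]
Op 8: d = realloc(d, 16) -> d = 0; heap: [0-15 ALLOC][16-47 ALLOC][48-63 FREE]
Op 9: free(d) -> (freed d); heap: [0-15 FREE][16-47 ALLOC][48-63 FREE]
Op 10: c = realloc(c, 13) -> c = 16; heap: [0-15 FREE][16-28 ALLOC][29-63 FREE]
Free blocks: [16 35] total_free=51 largest=35 -> 100*(51-35)/51 = 1600/51 ≈ 31.373 -> rounds to 31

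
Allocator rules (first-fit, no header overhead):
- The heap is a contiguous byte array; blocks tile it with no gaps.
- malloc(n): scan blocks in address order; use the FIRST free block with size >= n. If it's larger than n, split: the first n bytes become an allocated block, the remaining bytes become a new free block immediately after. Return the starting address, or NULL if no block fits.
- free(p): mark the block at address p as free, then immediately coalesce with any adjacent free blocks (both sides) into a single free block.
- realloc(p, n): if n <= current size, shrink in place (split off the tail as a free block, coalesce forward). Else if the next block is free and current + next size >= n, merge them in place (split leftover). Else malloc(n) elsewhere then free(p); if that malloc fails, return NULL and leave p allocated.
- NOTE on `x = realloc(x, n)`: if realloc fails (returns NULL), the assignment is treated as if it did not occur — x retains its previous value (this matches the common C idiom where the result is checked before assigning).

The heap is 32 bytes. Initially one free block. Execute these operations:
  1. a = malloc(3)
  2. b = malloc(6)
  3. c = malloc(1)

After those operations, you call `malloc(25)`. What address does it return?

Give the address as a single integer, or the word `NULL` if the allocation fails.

Op 1: a = malloc(3) -> a = 0; heap: [0-2 ALLOC][3-31 FREE]
Op 2: b = malloc(6) -> b = 3; heap: [0-2 ALLOC][3-8 ALLOC][9-31 FREE]
Op 3: c = malloc(1) -> c = 9; heap: [0-2 ALLOC][3-8 ALLOC][9-9 ALLOC][10-31 FREE]
malloc(25): first-fit scan over [0-2 ALLOC][3-8 ALLOC][9-9 ALLOC][10-31 FREE] -> NULL

Answer: NULL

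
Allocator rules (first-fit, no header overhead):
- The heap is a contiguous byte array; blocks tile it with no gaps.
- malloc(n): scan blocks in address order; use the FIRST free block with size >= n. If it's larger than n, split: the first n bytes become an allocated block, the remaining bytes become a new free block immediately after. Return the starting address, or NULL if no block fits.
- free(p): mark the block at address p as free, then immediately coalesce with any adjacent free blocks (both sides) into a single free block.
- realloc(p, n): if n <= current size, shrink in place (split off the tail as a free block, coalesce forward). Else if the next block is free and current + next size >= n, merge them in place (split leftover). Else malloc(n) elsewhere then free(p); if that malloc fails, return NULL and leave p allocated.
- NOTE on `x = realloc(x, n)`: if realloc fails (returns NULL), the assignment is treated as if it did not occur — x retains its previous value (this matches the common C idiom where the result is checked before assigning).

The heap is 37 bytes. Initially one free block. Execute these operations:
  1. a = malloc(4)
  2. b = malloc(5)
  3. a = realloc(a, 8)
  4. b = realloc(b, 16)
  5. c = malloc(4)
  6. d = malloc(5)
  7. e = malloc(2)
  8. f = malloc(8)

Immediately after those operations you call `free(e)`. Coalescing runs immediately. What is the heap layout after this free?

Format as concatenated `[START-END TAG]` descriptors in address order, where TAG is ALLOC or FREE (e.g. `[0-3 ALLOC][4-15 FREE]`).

Op 1: a = malloc(4) -> a = 0; heap: [0-3 ALLOC][4-36 FREE]
Op 2: b = malloc(5) -> b = 4; heap: [0-3 ALLOC][4-8 ALLOC][9-36 FREE]
Op 3: a = realloc(a, 8) -> a = 9; heap: [0-3 FREE][4-8 ALLOC][9-16 ALLOC][17-36 FREE]
Op 4: b = realloc(b, 16) -> b = 17; heap: [0-8 FREE][9-16 ALLOC][17-32 ALLOC][33-36 FREE]
Op 5: c = malloc(4) -> c = 0; heap: [0-3 ALLOC][4-8 FREE][9-16 ALLOC][17-32 ALLOC][33-36 FREE]
Op 6: d = malloc(5) -> d = 4; heap: [0-3 ALLOC][4-8 ALLOC][9-16 ALLOC][17-32 ALLOC][33-36 FREE]
Op 7: e = malloc(2) -> e = 33; heap: [0-3 ALLOC][4-8 ALLOC][9-16 ALLOC][17-32 ALLOC][33-34 ALLOC][35-36 FREE]
Op 8: f = malloc(8) -> f = NULL; heap: [0-3 ALLOC][4-8 ALLOC][9-16 ALLOC][17-32 ALLOC][33-34 ALLOC][35-36 FREE]
free(e): e = 33 -> block [33-34 ALLOC]; mark free, coalesce with adjacent free neighbors -> [0-3 ALLOC][4-8 ALLOC][9-16 ALLOC][17-32 ALLOC][33-36 FREE]

Answer: [0-3 ALLOC][4-8 ALLOC][9-16 ALLOC][17-32 ALLOC][33-36 FREE]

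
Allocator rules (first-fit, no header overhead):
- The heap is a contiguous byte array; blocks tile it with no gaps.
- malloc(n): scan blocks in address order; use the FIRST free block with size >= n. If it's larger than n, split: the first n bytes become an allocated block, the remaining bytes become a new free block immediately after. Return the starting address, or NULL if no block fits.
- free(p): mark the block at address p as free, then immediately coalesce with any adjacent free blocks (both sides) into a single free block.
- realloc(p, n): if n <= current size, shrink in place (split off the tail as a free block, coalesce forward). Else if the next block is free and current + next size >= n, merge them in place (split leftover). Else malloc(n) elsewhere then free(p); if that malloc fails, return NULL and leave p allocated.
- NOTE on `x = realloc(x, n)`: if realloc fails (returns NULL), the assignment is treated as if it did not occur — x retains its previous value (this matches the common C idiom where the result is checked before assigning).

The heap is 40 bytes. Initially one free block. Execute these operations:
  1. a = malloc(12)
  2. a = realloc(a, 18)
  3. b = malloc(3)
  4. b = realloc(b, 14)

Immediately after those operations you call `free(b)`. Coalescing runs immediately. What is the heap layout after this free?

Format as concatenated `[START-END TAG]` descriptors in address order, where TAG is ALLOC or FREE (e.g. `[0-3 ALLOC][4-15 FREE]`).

Answer: [0-17 ALLOC][18-39 FREE]

Derivation:
Op 1: a = malloc(12) -> a = 0; heap: [0-11 ALLOC][12-39 FREE]
Op 2: a = realloc(a, 18) -> a = 0; heap: [0-17 ALLOC][18-39 FREE]
Op 3: b = malloc(3) -> b = 18; heap: [0-17 ALLOC][18-20 ALLOC][21-39 FREE]
Op 4: b = realloc(b, 14) -> b = 18; heap: [0-17 ALLOC][18-31 ALLOC][32-39 FREE]
free(b): b = 18 -> block [18-31 ALLOC]; mark free, coalesce with adjacent free neighbors -> [0-17 ALLOC][18-39 FREE]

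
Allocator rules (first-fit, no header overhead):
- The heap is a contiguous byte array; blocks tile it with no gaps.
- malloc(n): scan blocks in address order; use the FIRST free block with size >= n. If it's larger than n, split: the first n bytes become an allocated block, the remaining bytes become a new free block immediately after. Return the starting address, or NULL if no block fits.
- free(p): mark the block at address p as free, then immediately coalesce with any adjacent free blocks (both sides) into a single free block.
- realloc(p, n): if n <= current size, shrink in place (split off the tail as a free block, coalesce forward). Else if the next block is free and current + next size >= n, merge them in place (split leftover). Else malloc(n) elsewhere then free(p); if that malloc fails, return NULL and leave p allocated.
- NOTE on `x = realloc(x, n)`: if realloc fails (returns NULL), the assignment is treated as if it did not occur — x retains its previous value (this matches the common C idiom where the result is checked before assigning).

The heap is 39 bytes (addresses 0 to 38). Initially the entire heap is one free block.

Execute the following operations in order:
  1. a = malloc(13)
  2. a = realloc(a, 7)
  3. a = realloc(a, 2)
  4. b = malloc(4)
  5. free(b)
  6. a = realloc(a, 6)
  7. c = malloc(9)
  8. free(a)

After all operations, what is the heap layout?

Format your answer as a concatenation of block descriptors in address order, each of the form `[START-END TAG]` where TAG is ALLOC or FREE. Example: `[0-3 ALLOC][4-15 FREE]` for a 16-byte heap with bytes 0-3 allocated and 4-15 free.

Answer: [0-5 FREE][6-14 ALLOC][15-38 FREE]

Derivation:
Op 1: a = malloc(13) -> a = 0; heap: [0-12 ALLOC][13-38 FREE]
Op 2: a = realloc(a, 7) -> a = 0; heap: [0-6 ALLOC][7-38 FREE]
Op 3: a = realloc(a, 2) -> a = 0; heap: [0-1 ALLOC][2-38 FREE]
Op 4: b = malloc(4) -> b = 2; heap: [0-1 ALLOC][2-5 ALLOC][6-38 FREE]
Op 5: free(b) -> (freed b); heap: [0-1 ALLOC][2-38 FREE]
Op 6: a = realloc(a, 6) -> a = 0; heap: [0-5 ALLOC][6-38 FREE]
Op 7: c = malloc(9) -> c = 6; heap: [0-5 ALLOC][6-14 ALLOC][15-38 FREE]
Op 8: free(a) -> (freed a); heap: [0-5 FREE][6-14 ALLOC][15-38 FREE]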